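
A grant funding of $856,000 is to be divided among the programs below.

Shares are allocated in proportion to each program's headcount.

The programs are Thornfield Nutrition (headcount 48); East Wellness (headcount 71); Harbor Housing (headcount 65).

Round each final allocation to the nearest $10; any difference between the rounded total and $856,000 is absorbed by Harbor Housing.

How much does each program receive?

Headcount total: 184.
Proportional shares: Thornfield Nutrition 48/184 × $856,000 = 223,304.35; East Wellness 71/184 × $856,000 = 330,304.35; Harbor Housing 65/184 × $856,000 = 302,391.30.
At nearest $10: Thornfield Nutrition $223,300; East Wellness $330,300; Harbor Housing $302,390. Sum = $855,990.
Difference $856,000 − $855,990 = +$10 applied to Harbor Housing: Harbor Housing becomes $302,400.

Thornfield Nutrition: $223,300 | East Wellness: $330,300 | Harbor Housing: $302,400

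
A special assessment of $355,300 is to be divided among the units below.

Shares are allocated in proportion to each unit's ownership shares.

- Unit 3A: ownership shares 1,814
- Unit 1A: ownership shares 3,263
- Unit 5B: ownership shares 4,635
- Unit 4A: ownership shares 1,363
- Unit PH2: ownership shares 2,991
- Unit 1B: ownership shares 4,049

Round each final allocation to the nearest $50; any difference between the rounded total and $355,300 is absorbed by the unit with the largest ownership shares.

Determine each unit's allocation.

Combined ownership shares = 1,814 + 3,263 + 4,635 + 1,363 + 2,991 + 4,049 = 18,115.
Pro-rata amounts: Unit 3A 35,579.03; Unit 1A 63,999.11; Unit 5B 90,908.94; Unit 4A 26,733.31; Unit PH2 58,664.22; Unit 1B 79,415.39.
After rounding ($50): Unit 3A $35,600; Unit 1A $64,000; Unit 5B $90,900; Unit 4A $26,750; Unit PH2 $58,650; Unit 1B $79,400. Sum = $355,300.
No rounding difference to absorb.

Unit 3A: $35,600 · Unit 1A: $64,000 · Unit 5B: $90,900 · Unit 4A: $26,750 · Unit PH2: $58,650 · Unit 1B: $79,400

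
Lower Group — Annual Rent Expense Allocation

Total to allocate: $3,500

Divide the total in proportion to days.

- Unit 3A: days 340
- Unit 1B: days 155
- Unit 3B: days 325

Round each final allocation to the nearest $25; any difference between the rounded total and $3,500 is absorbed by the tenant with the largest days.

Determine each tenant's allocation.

Unit 3A: $1,475; Unit 1B: $650; Unit 3B: $1,375

Total days = 820.
Proportional shares: Unit 3A 340/820 × $3,500 = 1,451.22; Unit 1B 155/820 × $3,500 = 661.59; Unit 3B 325/820 × $3,500 = 1,387.20.
Rounded to nearest $25: Unit 3A $1,450; Unit 1B $650; Unit 3B $1,375. Sum = $3,475.
Difference $3,500 − $3,475 = +$25 applied to largest days (Unit 3A): Unit 3A becomes $1,475.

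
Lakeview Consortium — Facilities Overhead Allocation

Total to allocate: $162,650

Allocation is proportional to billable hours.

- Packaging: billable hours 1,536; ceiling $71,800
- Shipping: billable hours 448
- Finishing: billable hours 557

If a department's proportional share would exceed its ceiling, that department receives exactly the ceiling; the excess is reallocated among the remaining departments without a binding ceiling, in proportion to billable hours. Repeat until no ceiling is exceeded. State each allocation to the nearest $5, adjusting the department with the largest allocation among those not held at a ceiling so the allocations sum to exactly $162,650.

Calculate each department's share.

Sum of billable hours: 2,541.
Proportional shares (ignoring caps): Packaging 98,319.72; Shipping 28,676.58; Finishing 35,653.70.
Capped: Packaging ($71,800); remaining pool $90,850 reallocated over remaining billable hours 1,005.
Redistributed shares: Shipping 40,498.31 → $40,500; Finishing 50,351.69 → $50,350.

Packaging: $71,800 · Shipping: $40,500 · Finishing: $50,350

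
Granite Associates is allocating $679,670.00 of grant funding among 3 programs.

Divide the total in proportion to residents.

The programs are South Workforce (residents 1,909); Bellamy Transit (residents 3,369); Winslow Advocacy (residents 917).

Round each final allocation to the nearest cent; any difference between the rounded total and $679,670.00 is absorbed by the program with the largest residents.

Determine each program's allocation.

South Workforce: $209,441.49; Bellamy Transit: $369,621.99; Winslow Advocacy: $100,606.52

Residents total: 1,909 + 3,369 + 917 = 6,195.
Pro-rata amounts: South Workforce 209,441.4899; Bellamy Transit 369,621.9903; Winslow Advocacy 100,606.5198.
After rounding (cent): South Workforce $209,441.49; Bellamy Transit $369,621.99; Winslow Advocacy $100,606.52. Sum = $679,670.00.
Sum already equals the total — no adjustment.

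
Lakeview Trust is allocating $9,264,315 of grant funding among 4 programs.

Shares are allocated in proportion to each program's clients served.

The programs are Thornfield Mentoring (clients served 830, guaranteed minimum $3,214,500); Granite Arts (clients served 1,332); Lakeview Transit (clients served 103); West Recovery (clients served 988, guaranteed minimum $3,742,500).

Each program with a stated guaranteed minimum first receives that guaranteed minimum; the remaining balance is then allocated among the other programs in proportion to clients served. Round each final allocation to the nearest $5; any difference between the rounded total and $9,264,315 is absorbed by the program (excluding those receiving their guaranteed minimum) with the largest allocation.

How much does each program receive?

Minimums first: Thornfield Mentoring $3,214,500; West Recovery $3,742,500. Remaining pool $2,307,315.
Remaining pool split over remaining clients served 1,435: Granite Arts 2,141,702.84 → $2,141,705; Lakeview Transit 165,612.16 → $165,610.

Thornfield Mentoring: $3,214,500 · Granite Arts: $2,141,705 · Lakeview Transit: $165,610 · West Recovery: $3,742,500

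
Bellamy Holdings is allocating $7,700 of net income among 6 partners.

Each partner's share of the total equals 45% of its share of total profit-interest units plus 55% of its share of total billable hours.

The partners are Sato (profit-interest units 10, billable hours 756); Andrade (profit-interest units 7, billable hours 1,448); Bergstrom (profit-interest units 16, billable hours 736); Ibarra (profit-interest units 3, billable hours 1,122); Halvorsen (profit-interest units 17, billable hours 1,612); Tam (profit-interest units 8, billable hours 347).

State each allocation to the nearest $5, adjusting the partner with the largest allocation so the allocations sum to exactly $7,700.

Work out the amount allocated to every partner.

Sato: $1,100 · Andrade: $1,415 · Bergstrom: $1,425 · Ibarra: $960 · Halvorsen: $2,100 · Tam: $700

Profit-interest units total 61; billable hours total 6,021.
Composite weights (45% profit-interest units + 55% billable hours): Sato 0.1428; Andrade 0.1839; Bergstrom 0.1853; Ibarra 0.1246; Halvorsen 0.2727; Tam 0.0907.
Pro-rata amounts: Sato 1,099.78; Andrade 1,416.10; Bergstrom 1,426.53; Ibarra 959.59; Halvorsen 2,099.49; Tam 698.50.
Rounded to nearest $5: Sato $1,100; Andrade $1,415; Bergstrom $1,425; Ibarra $960; Halvorsen $2,100; Tam $700. Sum = $7,700.
No rounding difference to absorb.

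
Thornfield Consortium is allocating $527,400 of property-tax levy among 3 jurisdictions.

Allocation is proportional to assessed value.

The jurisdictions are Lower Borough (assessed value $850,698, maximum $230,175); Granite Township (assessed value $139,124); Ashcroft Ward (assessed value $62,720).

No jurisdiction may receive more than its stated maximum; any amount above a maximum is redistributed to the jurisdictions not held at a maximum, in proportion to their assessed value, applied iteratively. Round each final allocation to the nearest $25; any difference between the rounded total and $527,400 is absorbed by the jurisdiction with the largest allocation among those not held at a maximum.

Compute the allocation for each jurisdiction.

Lower Borough: $230,175 | Granite Township: $204,875 | Ashcroft Ward: $92,350

Assessed value total: 1,052,542.
Proportional shares (ignoring caps): Lower Borough 426,261.49; Granite Township 69,711.23; Ashcroft Ward 31,427.28.
Cap binds for Lower Borough ($230,175); remaining pool $297,225 reallocated over remaining assessed value 201,844.
Redistributed shares: Granite Township 204,866.78 → $204,875; Ashcroft Ward 92,358.22 → $92,350.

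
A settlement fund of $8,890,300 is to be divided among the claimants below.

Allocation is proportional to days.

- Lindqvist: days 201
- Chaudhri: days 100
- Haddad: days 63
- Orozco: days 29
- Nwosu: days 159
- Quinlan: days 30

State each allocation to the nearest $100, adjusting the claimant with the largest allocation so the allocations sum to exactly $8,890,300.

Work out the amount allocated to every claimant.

Total days = 582.
Raw shares: Lindqvist 201/582 × $8,890,300 = 3,070,361.34; Chaudhri 100/582 × $8,890,300 = 1,527,542.96; Haddad 63/582 × $8,890,300 = 962,352.06; Orozco 29/582 × $8,890,300 = 442,987.46; Nwosu 159/582 × $8,890,300 = 2,428,793.30; Quinlan 30/582 × $8,890,300 = 458,262.89.
At nearest $100: Lindqvist $3,070,400; Chaudhri $1,527,500; Haddad $962,400; Orozco $443,000; Nwosu $2,428,800; Quinlan $458,300. Sum = $8,890,400.
Difference $8,890,300 − $8,890,400 = −$100 applied to largest allocation (Lindqvist): Lindqvist becomes $3,070,300.

Lindqvist: $3,070,300 · Chaudhri: $1,527,500 · Haddad: $962,400 · Orozco: $443,000 · Nwosu: $2,428,800 · Quinlan: $458,300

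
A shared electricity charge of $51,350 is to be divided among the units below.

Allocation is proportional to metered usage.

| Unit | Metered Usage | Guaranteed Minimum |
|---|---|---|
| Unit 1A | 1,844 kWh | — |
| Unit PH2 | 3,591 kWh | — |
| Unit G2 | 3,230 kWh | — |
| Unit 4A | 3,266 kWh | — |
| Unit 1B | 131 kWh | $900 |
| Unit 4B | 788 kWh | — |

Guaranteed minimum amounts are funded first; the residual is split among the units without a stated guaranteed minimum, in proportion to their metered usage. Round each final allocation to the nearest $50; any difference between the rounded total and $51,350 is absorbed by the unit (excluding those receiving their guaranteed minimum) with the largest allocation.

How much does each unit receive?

Unit 1A: $7,300 · Unit PH2: $14,250 · Unit G2: $12,800 · Unit 4A: $12,950 · Unit 1B: $900 · Unit 4B: $3,150

Guaranteed amounts: Unit 1B $900. Balance $50,450.
Balance split over remaining metered usage 12,719: Unit 1A 7,314.24 → $7,300; Unit PH2 14,243.73 → $14,250; Unit G2 12,811.82 → $12,800; Unit 4A 12,954.61 → $12,950; Unit 4B 3,125.61 → $3,150.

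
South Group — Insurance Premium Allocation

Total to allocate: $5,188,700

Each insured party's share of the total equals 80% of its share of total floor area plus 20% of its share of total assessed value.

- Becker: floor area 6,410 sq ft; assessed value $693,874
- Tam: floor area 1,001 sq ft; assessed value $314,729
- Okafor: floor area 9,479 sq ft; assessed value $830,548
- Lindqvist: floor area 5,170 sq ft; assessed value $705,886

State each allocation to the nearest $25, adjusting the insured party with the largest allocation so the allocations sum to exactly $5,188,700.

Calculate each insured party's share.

Becker: $1,489,075 | Tam: $316,675 | Okafor: $2,122,300 | Lindqvist: $1,260,650

Floor area total 22,060; assessed value total 2,545,037.
Blended shares (80% floor area + 20% assessed value): Becker 0.2870; Tam 0.0610; Okafor 0.4090; Lindqvist 0.2430.
Raw shares: Becker 1,489,076.74; Tam 316,685.88; Okafor 2,122,289.59; Lindqvist 1,260,647.79.
At nearest $25: Becker $1,489,075; Tam $316,675; Okafor $2,122,300; Lindqvist $1,260,650. Sum = $5,188,700.
Sum already equals the total — no adjustment.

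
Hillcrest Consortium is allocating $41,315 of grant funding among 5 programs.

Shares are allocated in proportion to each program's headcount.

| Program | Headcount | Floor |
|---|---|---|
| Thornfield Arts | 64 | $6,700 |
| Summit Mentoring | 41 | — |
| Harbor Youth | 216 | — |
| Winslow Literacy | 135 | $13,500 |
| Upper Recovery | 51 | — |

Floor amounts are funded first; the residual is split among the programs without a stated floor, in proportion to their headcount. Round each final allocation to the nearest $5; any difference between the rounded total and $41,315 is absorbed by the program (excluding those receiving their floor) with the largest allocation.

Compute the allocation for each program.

Fund the minimums — Thornfield Arts $6,700; Winslow Literacy $13,500. Residual $21,115.
Residual split over remaining headcount 308: Summit Mentoring 2,810.76 → $2,810; Harbor Youth 14,807.92 → $14,810; Upper Recovery 3,496.31 → $3,495.

Thornfield Arts: $6,700 · Summit Mentoring: $2,810 · Harbor Youth: $14,810 · Winslow Literacy: $13,500 · Upper Recovery: $3,495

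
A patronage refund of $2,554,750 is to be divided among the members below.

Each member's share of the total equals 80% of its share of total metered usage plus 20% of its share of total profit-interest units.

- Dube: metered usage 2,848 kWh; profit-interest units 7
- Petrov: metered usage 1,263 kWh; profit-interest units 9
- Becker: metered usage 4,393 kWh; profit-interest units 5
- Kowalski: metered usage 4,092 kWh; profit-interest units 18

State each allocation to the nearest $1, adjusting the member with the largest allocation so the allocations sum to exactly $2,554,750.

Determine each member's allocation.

Dube: $553,819 · Petrov: $322,843 · Becker: $778,305 · Kowalski: $899,783

Metered usage total 12,596; profit-interest units total 39.
Blended shares (80% metered usage + 20% profit-interest units): Dube 0.2168; Petrov 0.1264; Becker 0.3047; Kowalski 0.3522.
Proportional shares: Dube 553,819.36; Petrov 322,843.22; Becker 778,305.19; Kowalski 899,782.24.
Rounded to nearest $1: Dube $553,819; Petrov $322,843; Becker $778,305; Kowalski $899,782. Sum = $2,554,749.
Difference $2,554,750 − $2,554,749 = +$1 applied to largest allocation (Kowalski): Kowalski becomes $899,783.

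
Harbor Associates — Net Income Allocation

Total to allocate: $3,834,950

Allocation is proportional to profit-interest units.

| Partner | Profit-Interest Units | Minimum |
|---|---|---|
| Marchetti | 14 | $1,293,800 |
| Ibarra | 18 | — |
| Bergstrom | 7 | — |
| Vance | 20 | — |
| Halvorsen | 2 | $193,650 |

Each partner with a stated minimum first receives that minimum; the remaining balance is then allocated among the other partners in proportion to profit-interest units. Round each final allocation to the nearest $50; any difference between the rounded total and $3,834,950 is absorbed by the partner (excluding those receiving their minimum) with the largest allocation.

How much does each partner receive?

Guaranteed amounts: Marchetti $1,293,800; Halvorsen $193,650. Balance $2,347,500.
Balance split over remaining profit-interest units 45: Ibarra 939,000.00 → $939,000; Bergstrom 365,166.67 → $365,150; Vance 1,043,333.33 → $1,043,350.

Marchetti: $1,293,800 · Ibarra: $939,000 · Bergstrom: $365,150 · Vance: $1,043,350 · Halvorsen: $193,650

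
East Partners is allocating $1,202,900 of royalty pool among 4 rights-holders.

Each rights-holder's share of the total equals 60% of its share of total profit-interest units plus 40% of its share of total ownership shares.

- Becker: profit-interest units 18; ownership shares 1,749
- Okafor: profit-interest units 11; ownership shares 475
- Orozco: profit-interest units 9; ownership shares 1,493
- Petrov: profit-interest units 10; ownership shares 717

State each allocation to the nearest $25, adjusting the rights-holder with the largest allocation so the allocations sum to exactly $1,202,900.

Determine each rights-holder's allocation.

Becker: $460,425 · Okafor: $216,950 · Orozco: $297,350 · Petrov: $228,175

Profit-interest units total 48; ownership shares total 4,434.
Blended shares (60% profit-interest units + 40% ownership shares): Becker 0.3828; Okafor 0.1804; Orozco 0.2472; Petrov 0.1897.
Proportional shares: Becker 460,447.01; Okafor 216,943.86; Orozco 297,340.66; Petrov 228,168.48.
At nearest $25: Becker $460,450; Okafor $216,950; Orozco $297,350; Petrov $228,175. Sum = $1,202,925.
Difference $1,202,900 − $1,202,925 = −$25 applied to largest allocation (Becker): Becker becomes $460,425.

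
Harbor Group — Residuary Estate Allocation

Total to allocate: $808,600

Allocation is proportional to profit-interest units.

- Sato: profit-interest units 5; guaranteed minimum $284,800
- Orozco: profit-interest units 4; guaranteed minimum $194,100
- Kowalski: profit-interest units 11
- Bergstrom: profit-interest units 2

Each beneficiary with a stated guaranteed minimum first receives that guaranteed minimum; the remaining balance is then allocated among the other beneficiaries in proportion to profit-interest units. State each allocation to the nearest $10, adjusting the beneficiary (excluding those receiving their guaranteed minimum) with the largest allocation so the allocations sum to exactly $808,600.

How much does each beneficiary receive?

Fund the minimums — Sato $284,800; Orozco $194,100. Remaining pool $329,700.
Remaining pool split over remaining profit-interest units 13: Kowalski 278,976.92 → $278,980; Bergstrom 50,723.08 → $50,720.

Sato: $284,800 · Orozco: $194,100 · Kowalski: $278,980 · Bergstrom: $50,720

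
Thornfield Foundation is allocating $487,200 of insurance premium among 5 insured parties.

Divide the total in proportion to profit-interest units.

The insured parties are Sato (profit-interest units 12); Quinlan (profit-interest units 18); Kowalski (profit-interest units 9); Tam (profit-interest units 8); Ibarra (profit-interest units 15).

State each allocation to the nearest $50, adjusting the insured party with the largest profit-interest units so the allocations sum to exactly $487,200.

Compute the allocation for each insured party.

Sato: $94,300; Quinlan: $141,500; Kowalski: $70,700; Tam: $62,850; Ibarra: $117,850

Combined profit-interest units = 62.
Pro-rata amounts: Sato 12/62 × $487,200 = 94,296.77; Quinlan 18/62 × $487,200 = 141,445.16; Kowalski 9/62 × $487,200 = 70,722.58; Tam 8/62 × $487,200 = 62,864.52; Ibarra 15/62 × $487,200 = 117,870.97.
At nearest $50: Sato $94,300; Quinlan $141,450; Kowalski $70,700; Tam $62,850; Ibarra $117,850. Sum = $487,150.
Difference $487,200 − $487,150 = +$50 applied to largest profit-interest units (Quinlan): Quinlan becomes $141,500.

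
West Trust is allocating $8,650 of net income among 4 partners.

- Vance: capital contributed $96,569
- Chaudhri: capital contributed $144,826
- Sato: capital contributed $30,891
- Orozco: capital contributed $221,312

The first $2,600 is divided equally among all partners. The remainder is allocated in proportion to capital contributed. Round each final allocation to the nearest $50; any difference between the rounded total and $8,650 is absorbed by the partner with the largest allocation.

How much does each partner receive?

Vance: $1,850 · Chaudhri: $2,450 · Sato: $1,050 · Orozco: $3,300

First tranche $2,600 split equally: $650 each.
Remainder $6,050 by capital contributed (total 493,598): Vance 1,183.64 → $1,200; Chaudhri 1,775.12 → $1,800; Sato 378.63 → $400; Orozco 2,712.61 → $2,700.
Rounding difference −$50 on remainder applied to Orozco.
Totals: Vance $650 + $1,200 = $1,850; Chaudhri $650 + $1,800 = $2,450; Sato $650 + $400 = $1,050; Orozco $650 + $2,650 = $3,300.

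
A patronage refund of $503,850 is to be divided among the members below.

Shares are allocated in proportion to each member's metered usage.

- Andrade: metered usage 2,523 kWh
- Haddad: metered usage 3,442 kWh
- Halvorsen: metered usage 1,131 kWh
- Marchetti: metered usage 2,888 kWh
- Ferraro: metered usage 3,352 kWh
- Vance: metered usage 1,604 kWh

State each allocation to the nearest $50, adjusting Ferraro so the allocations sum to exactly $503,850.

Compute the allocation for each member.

Andrade: $85,100 · Haddad: $116,100 · Halvorsen: $38,150 · Marchetti: $97,400 · Ferraro: $113,000 · Vance: $54,100

Metered usage total: 14,940.
Unrounded shares: Andrade 2,523/14,940 × $503,850 = 85,087.92; Haddad 3,442/14,940 × $503,850 = 116,081.10; Halvorsen 1,131/14,940 × $503,850 = 38,142.86; Marchetti 2,888/14,940 × $503,850 = 97,397.51; Ferraro 3,352/14,940 × $503,850 = 113,045.86; Vance 1,604/14,940 × $503,850 = 54,094.74.
Rounded to nearest $50: Andrade $85,100; Haddad $116,100; Halvorsen $38,150; Marchetti $97,400; Ferraro $113,050; Vance $54,100. Sum = $503,900.
Difference $503,850 − $503,900 = −$50 applied to Ferraro: Ferraro becomes $113,000.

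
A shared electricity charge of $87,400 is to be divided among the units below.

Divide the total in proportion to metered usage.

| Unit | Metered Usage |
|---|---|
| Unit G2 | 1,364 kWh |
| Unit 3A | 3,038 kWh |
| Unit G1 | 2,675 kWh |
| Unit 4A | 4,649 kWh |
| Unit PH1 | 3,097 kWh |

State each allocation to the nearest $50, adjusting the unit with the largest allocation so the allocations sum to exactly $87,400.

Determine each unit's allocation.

Unit G2: $8,050 | Unit 3A: $17,900 | Unit G1: $15,750 | Unit 4A: $27,450 | Unit PH1: $18,250

Sum of metered usage: 14,823.
Proportional shares: Unit G2 1,364/14,823 × $87,400 = 8,042.47; Unit 3A 3,038/14,823 × $87,400 = 17,912.78; Unit G1 2,675/14,823 × $87,400 = 15,772.45; Unit 4A 4,649/14,823 × $87,400 = 27,411.63; Unit PH1 3,097/14,823 × $87,400 = 18,260.66.
Rounded to nearest $50: Unit G2 $8,050; Unit 3A $17,900; Unit G1 $15,750; Unit 4A $27,400; Unit PH1 $18,250. Sum = $87,350.
Difference $87,400 − $87,350 = +$50 applied to largest allocation (Unit 4A): Unit 4A becomes $27,450.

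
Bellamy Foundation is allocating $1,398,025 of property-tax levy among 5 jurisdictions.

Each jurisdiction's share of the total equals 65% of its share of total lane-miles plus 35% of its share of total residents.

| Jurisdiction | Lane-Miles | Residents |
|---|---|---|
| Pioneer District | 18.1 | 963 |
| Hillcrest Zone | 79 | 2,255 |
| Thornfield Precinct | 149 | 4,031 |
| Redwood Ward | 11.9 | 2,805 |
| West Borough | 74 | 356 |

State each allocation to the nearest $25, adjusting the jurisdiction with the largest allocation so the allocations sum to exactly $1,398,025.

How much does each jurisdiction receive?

Totals — lane-miles 332, residents 10,410.
Blended shares (65% lane-miles + 35% residents): Pioneer District 0.0678; Hillcrest Zone 0.2305; Thornfield Precinct 0.4272; Redwood Ward 0.1176; West Borough 0.1568.
Unrounded shares: Pioneer District 94,806.04; Hillcrest Zone 322,224.07; Thornfield Precinct 597,299.48; Redwood Ward 164,416.90; West Borough 219,278.51.
Rounded to nearest $25: Pioneer District $94,800; Hillcrest Zone $322,225; Thornfield Precinct $597,300; Redwood Ward $164,425; West Borough $219,275. Sum = $1,398,025.
No rounding difference to absorb.

Pioneer District: $94,800; Hillcrest Zone: $322,225; Thornfield Precinct: $597,300; Redwood Ward: $164,425; West Borough: $219,275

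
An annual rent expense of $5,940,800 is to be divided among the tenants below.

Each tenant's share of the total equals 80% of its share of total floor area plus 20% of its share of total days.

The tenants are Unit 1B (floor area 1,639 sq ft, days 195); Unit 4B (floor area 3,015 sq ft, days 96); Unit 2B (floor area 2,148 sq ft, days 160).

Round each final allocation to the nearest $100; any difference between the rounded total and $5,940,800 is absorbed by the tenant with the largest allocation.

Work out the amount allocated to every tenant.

Unit 1B: $1,658,900 · Unit 4B: $2,359,500 · Unit 2B: $1,922,400

Totals — floor area 6,802, days 451.
Blended shares (80% floor area + 20% days): Unit 1B 0.2792; Unit 4B 0.3972; Unit 2B 0.3236.
Proportional shares: Unit 1B 1,658,916.92; Unit 4B 2,359,529.22; Unit 2B 1,922,353.86.
After rounding ($100): Unit 1B $1,658,900; Unit 4B $2,359,500; Unit 2B $1,922,400. Sum = $5,940,800.
Sum already equals the total — no adjustment.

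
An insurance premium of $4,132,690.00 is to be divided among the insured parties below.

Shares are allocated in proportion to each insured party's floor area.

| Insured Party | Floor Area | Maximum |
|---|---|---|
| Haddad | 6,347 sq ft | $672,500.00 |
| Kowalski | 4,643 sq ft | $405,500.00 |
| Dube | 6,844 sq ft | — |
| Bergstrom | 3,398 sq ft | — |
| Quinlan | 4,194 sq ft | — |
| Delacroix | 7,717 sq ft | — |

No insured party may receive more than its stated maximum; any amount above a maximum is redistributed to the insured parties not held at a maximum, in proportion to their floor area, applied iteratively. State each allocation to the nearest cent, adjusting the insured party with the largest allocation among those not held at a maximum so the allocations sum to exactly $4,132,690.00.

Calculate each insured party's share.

Floor area total: 33,143.
Unconstrained shares: Haddad 791,424.5370; Kowalski 578,948.1842; Dube 853,396.8066; Bergstrom 423,705.7786; Quinlan 522,961.1640; Delacroix 962,253.5296.
Capped: Haddad ($672,500.00), Kowalski ($405,500.00); balance $3,054,690.00 reallocated over remaining floor area 22,153.
Remaining shares: Dube 943,723.1237 → $943,723.12; Bergstrom 468,552.1880 → $468,552.19; Quinlan 578,313.0890 → $578,313.09; Delacroix 1,064,101.5993 → $1,064,101.60.

Haddad: $672,500.00; Kowalski: $405,500.00; Dube: $943,723.12; Bergstrom: $468,552.19; Quinlan: $578,313.09; Delacroix: $1,064,101.60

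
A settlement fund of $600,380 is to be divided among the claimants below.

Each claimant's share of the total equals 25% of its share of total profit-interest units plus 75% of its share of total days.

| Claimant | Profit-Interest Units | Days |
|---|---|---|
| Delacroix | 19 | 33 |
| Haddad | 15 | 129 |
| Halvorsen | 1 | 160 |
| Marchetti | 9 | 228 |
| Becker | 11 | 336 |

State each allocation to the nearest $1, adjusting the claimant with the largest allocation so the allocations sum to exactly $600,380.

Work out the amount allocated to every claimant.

Profit-interest units total 55; days total 886.
Blended shares (25% profit-interest units + 75% days): Delacroix 0.1143; Haddad 0.1774; Halvorsen 0.1400; Marchetti 0.2339; Becker 0.3344.
Proportional shares: Delacroix 68,622.34; Haddad 106,495.68; Halvorsen 84,044.58; Marchetti 140,435.70; Becker 200,781.71.
After rounding ($1): Delacroix $68,622; Haddad $106,496; Halvorsen $84,045; Marchetti $140,436; Becker $200,782. Sum = $600,381.
Difference $600,380 − $600,381 = −$1 applied to largest allocation (Becker): Becker becomes $200,781.

Delacroix: $68,622 | Haddad: $106,496 | Halvorsen: $84,045 | Marchetti: $140,436 | Becker: $200,781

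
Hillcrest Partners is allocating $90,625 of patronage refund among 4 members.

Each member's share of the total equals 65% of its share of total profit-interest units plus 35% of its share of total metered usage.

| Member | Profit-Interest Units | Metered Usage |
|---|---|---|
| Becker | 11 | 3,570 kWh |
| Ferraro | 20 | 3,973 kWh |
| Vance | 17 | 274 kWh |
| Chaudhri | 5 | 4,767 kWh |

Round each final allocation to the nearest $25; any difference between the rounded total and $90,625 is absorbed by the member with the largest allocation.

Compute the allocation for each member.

Totals — profit-interest units 53, metered usage 12,584.
Combined weights (65% profit-interest units + 35% metered usage): Becker 0.2342; Ferraro 0.3558; Vance 0.2161; Chaudhri 0.1939.
Unrounded shares: Becker 21,224.23; Ferraro 32,242.97; Vance 19,585.09; Chaudhri 17,572.71.
After rounding ($25): Becker $21,225; Ferraro $32,250; Vance $19,575; Chaudhri $17,575. Sum = $90,625.
No rounding difference to absorb.

Becker: $21,225 | Ferraro: $32,250 | Vance: $19,575 | Chaudhri: $17,575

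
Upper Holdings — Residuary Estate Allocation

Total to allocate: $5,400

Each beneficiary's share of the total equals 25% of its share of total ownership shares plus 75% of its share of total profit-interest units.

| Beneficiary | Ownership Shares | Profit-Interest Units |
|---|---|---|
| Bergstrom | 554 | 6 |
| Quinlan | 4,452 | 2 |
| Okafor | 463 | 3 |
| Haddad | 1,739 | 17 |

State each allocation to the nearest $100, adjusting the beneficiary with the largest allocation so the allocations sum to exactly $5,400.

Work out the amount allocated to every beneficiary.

Ownership shares total 7,208; profit-interest units total 28.
Blended shares (25% ownership shares + 75% profit-interest units): Bergstrom 0.1799; Quinlan 0.2080; Okafor 0.0964; Haddad 0.5157.
Pro-rata amounts: Bergstrom 971.62; Quinlan 1,123.11; Okafor 520.64; Haddad 2,784.63.
Rounded to nearest $100: Bergstrom $1,000; Quinlan $1,100; Okafor $500; Haddad $2,800. Sum = $5,400.
Rounded total matches; no reconciliation needed.

Bergstrom: $1,000 · Quinlan: $1,100 · Okafor: $500 · Haddad: $2,800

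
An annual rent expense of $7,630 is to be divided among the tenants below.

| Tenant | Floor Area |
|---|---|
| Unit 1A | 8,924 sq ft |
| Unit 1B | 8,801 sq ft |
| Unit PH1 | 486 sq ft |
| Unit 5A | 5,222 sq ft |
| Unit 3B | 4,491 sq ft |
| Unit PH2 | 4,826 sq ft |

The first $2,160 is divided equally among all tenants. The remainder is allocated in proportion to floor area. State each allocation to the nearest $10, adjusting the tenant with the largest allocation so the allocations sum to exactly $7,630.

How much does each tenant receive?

Unit 1A: $1,850 · Unit 1B: $1,830 · Unit PH1: $440 · Unit 5A: $1,230 · Unit 3B: $1,110 · Unit PH2: $1,170

First tranche $2,160 split equally: $360 each.
Remainder $5,470 by floor area (total 32,750): Unit 1A 1,490.51 → $1,490; Unit 1B 1,469.97 → $1,470; Unit PH1 81.17 → $80; Unit 5A 872.19 → $870; Unit 3B 750.10 → $750; Unit PH2 806.05 → $810.
Totals: Unit 1A $360 + $1,490 = $1,850; Unit 1B $360 + $1,470 = $1,830; Unit PH1 $360 + $80 = $440; Unit 5A $360 + $870 = $1,230; Unit 3B $360 + $750 = $1,110; Unit PH2 $360 + $810 = $1,170.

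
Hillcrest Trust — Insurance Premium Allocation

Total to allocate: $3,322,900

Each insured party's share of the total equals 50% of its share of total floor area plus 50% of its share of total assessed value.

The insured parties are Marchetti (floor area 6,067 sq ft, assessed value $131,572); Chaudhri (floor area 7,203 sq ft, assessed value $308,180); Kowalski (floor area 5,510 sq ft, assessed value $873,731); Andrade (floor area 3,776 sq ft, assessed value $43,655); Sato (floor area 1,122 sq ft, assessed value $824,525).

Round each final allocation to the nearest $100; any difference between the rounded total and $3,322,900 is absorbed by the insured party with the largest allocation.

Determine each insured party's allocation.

Marchetti: $525,900 | Chaudhri: $740,100 | Kowalski: $1,052,100 | Andrade: $298,200 | Sato: $706,600

Totals — floor area 23,678, assessed value 2,181,663.
Combined weights (50% floor area + 50% assessed value): Marchetti 0.1583; Chaudhri 0.2227; Kowalski 0.3166; Andrade 0.0897; Sato 0.2127.
Pro-rata amounts: Marchetti 525,911.29; Chaudhri 740,118.90; Kowalski 1,052,020.16; Andrade 298,201.85; Sato 706,647.80.
Rounded to nearest $100: Marchetti $525,900; Chaudhri $740,100; Kowalski $1,052,000; Andrade $298,200; Sato $706,600. Sum = $3,322,800.
Difference $3,322,900 − $3,322,800 = +$100 applied to largest allocation (Kowalski): Kowalski becomes $1,052,100.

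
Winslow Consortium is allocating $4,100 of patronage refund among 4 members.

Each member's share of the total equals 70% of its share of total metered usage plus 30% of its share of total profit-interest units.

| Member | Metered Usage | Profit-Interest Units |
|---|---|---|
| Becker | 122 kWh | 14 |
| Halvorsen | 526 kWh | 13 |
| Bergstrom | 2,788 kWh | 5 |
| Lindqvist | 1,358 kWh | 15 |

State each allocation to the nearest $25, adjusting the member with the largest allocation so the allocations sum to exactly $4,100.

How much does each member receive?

Totals — metered usage 4,794, profit-interest units 47.
Blended shares (70% metered usage + 30% profit-interest units): Becker 0.1072; Halvorsen 0.1598; Bergstrom 0.4390; Lindqvist 0.2940.
Proportional shares: Becker 439.42; Halvorsen 655.11; Bergstrom 1,799.93; Lindqvist 1,205.54.
After rounding ($25): Becker $450; Halvorsen $650; Bergstrom $1,800; Lindqvist $1,200. Sum = $4,100.
Sum already equals the total — no adjustment.

Becker: $450; Halvorsen: $650; Bergstrom: $1,800; Lindqvist: $1,200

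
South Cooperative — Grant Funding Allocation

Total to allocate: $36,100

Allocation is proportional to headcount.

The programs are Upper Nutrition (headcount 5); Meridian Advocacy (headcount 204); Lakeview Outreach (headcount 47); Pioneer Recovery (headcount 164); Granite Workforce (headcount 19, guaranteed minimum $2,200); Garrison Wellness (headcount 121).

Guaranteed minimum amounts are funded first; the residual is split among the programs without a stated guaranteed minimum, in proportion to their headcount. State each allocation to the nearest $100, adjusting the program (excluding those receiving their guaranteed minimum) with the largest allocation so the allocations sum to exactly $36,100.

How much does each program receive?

Minimums first: Granite Workforce $2,200. Residual $33,900.
Residual split over remaining headcount 541: Upper Nutrition 313.31 → $300; Meridian Advocacy 12,782.99 → $12,800; Lakeview Outreach 2,945.10 → $2,900; Pioneer Recovery 10,276.52 → $10,300; Garrison Wellness 7,582.07 → $7,600.

Upper Nutrition: $300 · Meridian Advocacy: $12,800 · Lakeview Outreach: $2,900 · Pioneer Recovery: $10,300 · Granite Workforce: $2,200 · Garrison Wellness: $7,600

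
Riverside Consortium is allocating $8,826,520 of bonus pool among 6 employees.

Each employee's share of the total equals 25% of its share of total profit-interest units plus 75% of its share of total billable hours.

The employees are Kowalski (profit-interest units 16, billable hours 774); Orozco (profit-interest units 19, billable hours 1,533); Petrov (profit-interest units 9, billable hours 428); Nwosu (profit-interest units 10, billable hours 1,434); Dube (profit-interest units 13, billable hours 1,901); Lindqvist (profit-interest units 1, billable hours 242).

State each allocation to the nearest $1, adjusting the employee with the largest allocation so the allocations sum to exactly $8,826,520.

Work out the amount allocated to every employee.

Totals — profit-interest units 68, billable hours 6,312.
Combined weights (25% profit-interest units + 75% billable hours): Kowalski 0.1508; Orozco 0.2520; Petrov 0.0839; Nwosu 0.2072; Dube 0.2737; Lindqvist 0.0324.
Pro-rata amounts: Kowalski 1,330,961.63; Orozco 2,224,335.85; Petrov 740,931.18; Nwosu 1,828,452.81; Dube 2,415,583.70; Lindqvist 286,254.84.
Rounded to nearest $1: Kowalski $1,330,962; Orozco $2,224,336; Petrov $740,931; Nwosu $1,828,453; Dube $2,415,584; Lindqvist $286,255. Sum = $8,826,521.
Difference $8,826,520 − $8,826,521 = −$1 applied to largest allocation (Dube): Dube becomes $2,415,583.

Kowalski: $1,330,962 · Orozco: $2,224,336 · Petrov: $740,931 · Nwosu: $1,828,453 · Dube: $2,415,583 · Lindqvist: $286,255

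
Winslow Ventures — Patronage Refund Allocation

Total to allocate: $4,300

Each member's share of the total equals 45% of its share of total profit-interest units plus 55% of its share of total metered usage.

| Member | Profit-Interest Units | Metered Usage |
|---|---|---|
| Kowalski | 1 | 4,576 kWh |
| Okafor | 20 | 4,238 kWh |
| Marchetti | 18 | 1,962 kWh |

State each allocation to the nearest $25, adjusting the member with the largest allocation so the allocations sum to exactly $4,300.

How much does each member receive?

Profit-interest units total 39; metered usage total 10,776.
Composite weights (45% profit-interest units + 55% metered usage): Kowalski 0.2451; Okafor 0.4471; Marchetti 0.3078.
Pro-rata amounts: Kowalski 1,053.91; Okafor 1,922.42; Marchetti 1,323.68.
Rounded to nearest $25: Kowalski $1,050; Okafor $1,925; Marchetti $1,325. Sum = $4,300.
No rounding difference to absorb.

Kowalski: $1,050 | Okafor: $1,925 | Marchetti: $1,325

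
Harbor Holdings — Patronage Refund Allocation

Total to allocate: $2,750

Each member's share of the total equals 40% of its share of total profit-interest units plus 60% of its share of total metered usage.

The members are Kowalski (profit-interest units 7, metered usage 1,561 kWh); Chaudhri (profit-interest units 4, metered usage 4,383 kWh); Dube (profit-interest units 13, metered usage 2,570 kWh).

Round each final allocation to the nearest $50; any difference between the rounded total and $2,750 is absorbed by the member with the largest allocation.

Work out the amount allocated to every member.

Totals — profit-interest units 24, metered usage 8,514.
Blended shares (40% profit-interest units + 60% metered usage): Kowalski 0.2267; Chaudhri 0.3755; Dube 0.3978.
Pro-rata amounts: Kowalski 623.35; Chaudhri 1,032.75; Dube 1,093.90.
Rounded to nearest $50: Kowalski $600; Chaudhri $1,050; Dube $1,100. Sum = $2,750.
Sum already equals the total — no adjustment.

Kowalski: $600; Chaudhri: $1,050; Dube: $1,100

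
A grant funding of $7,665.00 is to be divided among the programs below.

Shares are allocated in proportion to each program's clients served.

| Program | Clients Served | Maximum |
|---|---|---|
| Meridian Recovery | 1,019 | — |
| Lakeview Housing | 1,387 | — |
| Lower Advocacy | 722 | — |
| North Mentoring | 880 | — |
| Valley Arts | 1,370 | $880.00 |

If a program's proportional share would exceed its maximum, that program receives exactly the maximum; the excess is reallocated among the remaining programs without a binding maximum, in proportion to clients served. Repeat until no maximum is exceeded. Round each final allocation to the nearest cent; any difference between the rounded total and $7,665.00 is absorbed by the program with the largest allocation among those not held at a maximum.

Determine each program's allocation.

Clients served total: 5,378.
Pro-rata shares before constraints: Meridian Recovery 1,452.3308; Lakeview Housing 1,976.8232; Lower Advocacy 1,029.0312; North Mentoring 1,254.2209; Valley Arts 1,952.5939.
Cap binds for Valley Arts ($880.00); residual $6,785.00 reallocated over remaining clients served 4,008.
Shares after redistribution: Meridian Recovery 1,725.0287 → $1,725.03; Lakeview Housing 2,348.0027 → $2,348.00; Lower Advocacy 1,222.2480 → $1,222.25; North Mentoring 1,489.7206 → $1,489.72.

Meridian Recovery: $1,725.03; Lakeview Housing: $2,348.00; Lower Advocacy: $1,222.25; North Mentoring: $1,489.72; Valley Arts: $880.00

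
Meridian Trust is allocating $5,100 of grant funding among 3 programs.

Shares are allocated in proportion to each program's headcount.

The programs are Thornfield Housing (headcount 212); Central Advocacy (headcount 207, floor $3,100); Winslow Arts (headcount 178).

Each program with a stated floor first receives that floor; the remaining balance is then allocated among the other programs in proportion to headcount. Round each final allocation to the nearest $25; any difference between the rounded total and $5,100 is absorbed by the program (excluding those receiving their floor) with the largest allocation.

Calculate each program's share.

Minimums first: Central Advocacy $3,100. Remaining pool $2,000.
Remaining pool split over remaining headcount 390: Thornfield Housing 1,087.18 → $1,075; Winslow Arts 912.82 → $925.

Thornfield Housing: $1,075; Central Advocacy: $3,100; Winslow Arts: $925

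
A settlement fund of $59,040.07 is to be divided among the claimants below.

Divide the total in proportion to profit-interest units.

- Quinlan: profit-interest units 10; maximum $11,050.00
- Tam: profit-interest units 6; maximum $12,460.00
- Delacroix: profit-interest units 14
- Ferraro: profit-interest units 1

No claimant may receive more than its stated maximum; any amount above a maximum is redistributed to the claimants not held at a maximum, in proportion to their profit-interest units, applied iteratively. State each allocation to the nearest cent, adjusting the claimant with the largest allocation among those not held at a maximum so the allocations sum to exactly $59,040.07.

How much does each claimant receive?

Sum of profit-interest units: 31.
Pro-rata shares before constraints: Quinlan 19,045.1839; Tam 11,427.1103; Delacroix 26,663.2574; Ferraro 1,904.5184.
Held at cap: Quinlan ($11,050.00); remaining pool $47,990.07 reallocated over remaining profit-interest units 21.
Held at cap: Tam ($12,460.00); remaining pool $35,530.07 reallocated over remaining profit-interest units 15.
Redistributed shares: Delacroix 33,161.3987 → $33,161.40; Ferraro 2,368.6713 → $2,368.67.

Quinlan: $11,050.00; Tam: $12,460.00; Delacroix: $33,161.40; Ferraro: $2,368.67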